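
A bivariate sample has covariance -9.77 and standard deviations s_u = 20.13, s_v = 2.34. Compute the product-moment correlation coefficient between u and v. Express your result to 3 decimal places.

r = Cov(u,v) / (s_u · s_v) = -9.77 / (20.13 × 2.34)
  = -9.77 / 47.1042 ≈ -0.207

-0.207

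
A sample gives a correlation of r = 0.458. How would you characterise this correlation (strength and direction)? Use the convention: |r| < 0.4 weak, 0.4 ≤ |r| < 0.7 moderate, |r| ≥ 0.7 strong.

r = 0.458 > 0 so the relationship is positive.
|r| = 0.458, which falls in the moderate range.

moderate positive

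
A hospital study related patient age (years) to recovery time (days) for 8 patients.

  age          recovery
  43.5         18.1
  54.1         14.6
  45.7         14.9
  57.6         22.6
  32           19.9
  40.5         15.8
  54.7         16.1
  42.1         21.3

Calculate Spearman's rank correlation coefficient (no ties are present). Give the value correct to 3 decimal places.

-0.024

Rank age: 4, 6, 5, 8, 1, 2, 7, 3
Rank recovery: 5, 1, 2, 8, 6, 3, 4, 7
d = rank(age) − rank(recovery): -1, 5, 3, 0, -5, -1, 3, -4; Σd² = 86
ρ = 1 − 6Σd² / [n(n²−1)] = 1 − 6×86 / (8×63) = 1 − 516/504 ≈ -0.024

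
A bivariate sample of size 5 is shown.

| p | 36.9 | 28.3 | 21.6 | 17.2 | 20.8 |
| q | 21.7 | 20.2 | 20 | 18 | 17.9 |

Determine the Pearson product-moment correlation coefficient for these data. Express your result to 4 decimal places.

n = 5, Σp = 124.8, Σq = 97.8, Σp² = 3357.54, Σq² = 1923.34, Σpq = 2486.31
nΣpq − ΣpΣq = 12431.55 − 12205.44 = 226.11
nΣp² − (Σp)² = 16787.7 − 15575.04 = 1212.66; nΣq² − (Σq)² = 9616.7 − 9564.84 = 51.86
r = 226.11 / √(1212.66 × 51.86) = 226.11 / 250.7759 ≈ 0.9016

0.9016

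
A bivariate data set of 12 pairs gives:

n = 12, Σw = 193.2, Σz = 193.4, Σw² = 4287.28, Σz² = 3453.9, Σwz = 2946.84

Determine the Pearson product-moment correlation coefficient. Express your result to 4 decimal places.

-0.2651

r = (nΣwz − ΣwΣz) / √[(nΣw² − (Σw)²)(nΣz² − (Σz)²)]
Numerator: 12×2946.84 − 193.2×193.4 = -2002.8
Denominator: √[(51447.36 − 37326.24)(41446.8 − 37403.56)] = √[14121.12 × 4043.24] = 7556.1285
r = -2002.8 / 7556.1285 ≈ -0.2651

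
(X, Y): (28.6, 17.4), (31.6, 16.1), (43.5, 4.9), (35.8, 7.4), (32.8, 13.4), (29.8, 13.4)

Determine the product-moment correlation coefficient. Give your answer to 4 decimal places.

n = 6, ΣX = 202.1, ΣY = 72.6, ΣX² = 6954.29, ΣY² = 999.86, ΣXY = 2323.31
nΣXY − ΣXΣY = 13939.86 − 14672.46 = -732.6
nΣX² − (ΣX)² = 41725.74 − 40844.41 = 881.33; nΣY² − (ΣY)² = 5999.16 − 5270.76 = 728.4
r = -732.6 / √(881.33 × 728.4) = -732.6 / 801.2245 ≈ -0.9144

-0.9144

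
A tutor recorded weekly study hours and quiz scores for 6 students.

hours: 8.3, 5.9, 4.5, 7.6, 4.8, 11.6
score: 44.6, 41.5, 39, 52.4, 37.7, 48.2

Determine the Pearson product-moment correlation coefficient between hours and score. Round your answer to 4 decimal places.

0.7227

n = 6, Σx = 42.7, Σy = 263.4, Σx² = 339.31, Σy² = 11722.7, Σxy = 1928.85
nΣxy − ΣxΣy = 11573.1 − 11247.18 = 325.92
nΣx² − (Σx)² = 2035.86 − 1823.29 = 212.57; nΣy² − (Σy)² = 70336.2 − 69379.56 = 956.64
r = 325.92 / √(212.57 × 956.64) = 325.92 / 450.9467 ≈ 0.7227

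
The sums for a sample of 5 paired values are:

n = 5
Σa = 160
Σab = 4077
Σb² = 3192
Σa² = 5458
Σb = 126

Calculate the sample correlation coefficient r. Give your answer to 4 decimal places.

r = (nΣab − ΣaΣb) / √[(nΣa² − (Σa)²)(nΣb² − (Σb)²)]
Numerator: 5×4077 − 160×126 = 225
Denominator: √[(27290 − 25600)(15960 − 15876)] = √[1690 × 84] = 376.7758
r = 225 / 376.7758 ≈ 0.5972

0.5972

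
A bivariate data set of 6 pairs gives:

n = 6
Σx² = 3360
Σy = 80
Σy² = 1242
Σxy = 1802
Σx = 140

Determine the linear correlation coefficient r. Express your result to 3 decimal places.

r = (nΣxy − ΣxΣy) / √[(nΣx² − (Σx)²)(nΣy² − (Σy)²)]
Numerator: 6×1802 − 140×80 = -388
Denominator: √[(20160 − 19600)(7452 − 6400)] = √[560 × 1052] = 767.5415
r = -388 / 767.5415 ≈ -0.506

-0.506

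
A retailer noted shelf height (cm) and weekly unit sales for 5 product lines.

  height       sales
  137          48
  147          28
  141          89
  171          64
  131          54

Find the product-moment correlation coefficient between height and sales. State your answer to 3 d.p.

n = 5, Σx = 727, Σy = 283, Σx² = 106661, Σy² = 18021, Σxy = 41259
nΣxy − ΣxΣy = 206295 − 205741 = 554
nΣx² − (Σx)² = 533305 − 528529 = 4776; nΣy² − (Σy)² = 90105 − 80089 = 10016
r = 554 / √(4776 × 10016) = 554 / 6916.3875 ≈ 0.080

0.080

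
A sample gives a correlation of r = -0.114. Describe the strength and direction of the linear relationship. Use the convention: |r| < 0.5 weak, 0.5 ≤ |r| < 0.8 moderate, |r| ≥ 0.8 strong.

r = -0.114 < 0 so the relationship is negative.
|r| = 0.114, which falls in the weak range.

weak negative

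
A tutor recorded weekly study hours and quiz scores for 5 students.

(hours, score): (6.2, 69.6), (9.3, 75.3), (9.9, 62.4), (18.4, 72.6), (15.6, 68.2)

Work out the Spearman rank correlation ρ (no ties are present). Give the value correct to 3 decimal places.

-0.100

Rank hours: 1, 2, 3, 5, 4
Rank score: 3, 5, 1, 4, 2
d = rank(hours) − rank(score): -2, -3, 2, 1, 2; Σd² = 22
ρ = 1 − 6Σd² / [n(n²−1)] = 1 − 6×22 / (5×24) = 1 − 132/120 ≈ -0.100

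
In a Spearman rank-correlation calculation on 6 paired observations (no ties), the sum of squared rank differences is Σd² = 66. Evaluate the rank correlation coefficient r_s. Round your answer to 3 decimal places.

ρ = 1 − 6Σd² / [n(n²−1)] = 1 − 6×66 / (6×35)
  = 1 − 396/210 = 1 − 1.8857 ≈ -0.886

-0.886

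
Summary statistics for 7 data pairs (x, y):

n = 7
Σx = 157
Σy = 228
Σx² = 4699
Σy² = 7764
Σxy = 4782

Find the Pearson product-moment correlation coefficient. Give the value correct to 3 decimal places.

r = (nΣxy − ΣxΣy) / √[(nΣx² − (Σx)²)(nΣy² − (Σy)²)]
Numerator: 7×4782 − 157×228 = -2322
Denominator: √[(32893 − 24649)(54348 − 51984)] = √[8244 × 2364] = 4414.6139
r = -2322 / 4414.6139 ≈ -0.526

-0.526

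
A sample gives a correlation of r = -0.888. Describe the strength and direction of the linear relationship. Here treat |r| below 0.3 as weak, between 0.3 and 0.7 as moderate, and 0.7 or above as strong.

r = -0.888 < 0 so the relationship is negative.
|r| = 0.888, which falls in the strong range.

strong negative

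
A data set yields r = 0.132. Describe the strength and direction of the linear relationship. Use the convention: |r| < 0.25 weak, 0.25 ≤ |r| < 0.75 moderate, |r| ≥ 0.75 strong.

weak positive

r = 0.132 > 0 so the relationship is positive.
|r| = 0.132, which falls in the weak range.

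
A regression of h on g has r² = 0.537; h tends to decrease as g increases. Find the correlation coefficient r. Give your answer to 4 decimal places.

-0.7328

|r| = √0.537 = 0.7328
The association is negative, so r = −0.7328.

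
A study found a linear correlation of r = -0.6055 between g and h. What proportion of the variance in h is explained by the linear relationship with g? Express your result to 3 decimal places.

0.367

r² = (-0.6055)² = 0.367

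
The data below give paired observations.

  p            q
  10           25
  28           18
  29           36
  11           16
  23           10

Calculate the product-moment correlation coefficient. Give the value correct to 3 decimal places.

0.228

n = 5, Σp = 101, Σq = 105, Σp² = 2375, Σq² = 2601, Σpq = 2204
nΣpq − ΣpΣq = 11020 − 10605 = 415
nΣp² − (Σp)² = 11875 − 10201 = 1674; nΣq² − (Σq)² = 13005 − 11025 = 1980
r = 415 / √(1674 × 1980) = 415 / 1820.5823 ≈ 0.228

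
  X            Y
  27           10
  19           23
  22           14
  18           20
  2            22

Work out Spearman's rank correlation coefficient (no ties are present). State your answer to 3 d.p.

-0.700

Rank X: 5, 3, 4, 2, 1
Rank Y: 1, 5, 2, 3, 4
d = rank(X) − rank(Y): 4, -2, 2, -1, -3; Σd² = 34
ρ = 1 − 6Σd² / [n(n²−1)] = 1 − 6×34 / (5×24) = 1 − 204/120 ≈ -0.700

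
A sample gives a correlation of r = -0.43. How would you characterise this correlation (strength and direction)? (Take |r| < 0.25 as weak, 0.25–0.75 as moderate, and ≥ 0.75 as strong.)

moderate negative

r = -0.43 < 0 so the relationship is negative.
|r| = 0.43, which falls in the moderate range.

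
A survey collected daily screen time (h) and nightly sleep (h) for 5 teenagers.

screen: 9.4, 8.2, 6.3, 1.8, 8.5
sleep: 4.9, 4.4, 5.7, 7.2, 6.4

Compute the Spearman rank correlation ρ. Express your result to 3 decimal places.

Rank screen: 5, 3, 2, 1, 4
Rank sleep: 2, 1, 3, 5, 4
d = rank(screen) − rank(sleep): 3, 2, -1, -4, 0; Σd² = 30
ρ = 1 − 6Σd² / [n(n²−1)] = 1 − 6×30 / (5×24) = 1 − 180/120 ≈ -0.500

-0.500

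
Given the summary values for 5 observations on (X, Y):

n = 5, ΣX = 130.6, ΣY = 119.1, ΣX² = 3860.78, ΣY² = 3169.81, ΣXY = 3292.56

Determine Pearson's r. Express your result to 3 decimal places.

r = (nΣXY − ΣXΣY) / √[(nΣX² − (ΣX)²)(nΣY² − (ΣY)²)]
Numerator: 5×3292.56 − 130.6×119.1 = 908.34
Denominator: √[(19303.9 − 17056.36)(15849.05 − 14184.81)] = √[2247.54 × 1664.24] = 1934.0233
r = 908.34 / 1934.0233 ≈ 0.470

0.470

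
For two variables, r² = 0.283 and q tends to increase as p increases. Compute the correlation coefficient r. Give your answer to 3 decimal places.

0.532

|r| = √0.283 = 0.532
The association is positive, so r = 0.532.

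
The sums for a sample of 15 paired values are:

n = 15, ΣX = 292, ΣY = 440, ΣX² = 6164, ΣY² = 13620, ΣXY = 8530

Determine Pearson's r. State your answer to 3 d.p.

r = (nΣXY − ΣXΣY) / √[(nΣX² − (ΣX)²)(nΣY² − (ΣY)²)]
Numerator: 15×8530 − 292×440 = -530
Denominator: √[(92460 − 85264)(204300 − 193600)] = √[7196 × 10700] = 8774.8048
r = -530 / 8774.8048 ≈ -0.060

-0.060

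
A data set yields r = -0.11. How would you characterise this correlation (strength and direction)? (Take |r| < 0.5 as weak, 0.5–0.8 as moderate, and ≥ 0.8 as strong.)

r = -0.11 < 0 so the relationship is negative.
|r| = 0.11, which falls in the weak range.

weak negative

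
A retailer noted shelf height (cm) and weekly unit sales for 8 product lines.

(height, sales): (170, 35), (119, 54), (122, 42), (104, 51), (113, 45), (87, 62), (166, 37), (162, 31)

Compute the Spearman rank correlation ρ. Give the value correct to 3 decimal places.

-0.857

Rank height: 8, 4, 5, 2, 3, 1, 7, 6
Rank sales: 2, 7, 4, 6, 5, 8, 3, 1
d = rank(height) − rank(sales): 6, -3, 1, -4, -2, -7, 4, 5; Σd² = 156
ρ = 1 − 6Σd² / [n(n²−1)] = 1 − 6×156 / (8×63) = 1 − 936/504 ≈ -0.857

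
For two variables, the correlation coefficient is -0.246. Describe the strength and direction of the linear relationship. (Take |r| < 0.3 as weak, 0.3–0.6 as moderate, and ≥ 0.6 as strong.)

weak negative

r = -0.246 < 0 so the relationship is negative.
|r| = 0.246, which falls in the weak range.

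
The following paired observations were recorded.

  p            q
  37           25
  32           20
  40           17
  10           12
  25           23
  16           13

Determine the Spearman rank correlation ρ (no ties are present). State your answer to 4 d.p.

0.6000

Rank p: 5, 4, 6, 1, 3, 2
Rank q: 6, 4, 3, 1, 5, 2
d = rank(p) − rank(q): -1, 0, 3, 0, -2, 0; Σd² = 14
ρ = 1 − 6Σd² / [n(n²−1)] = 1 − 6×14 / (6×35) = 1 − 84/210 ≈ 0.6000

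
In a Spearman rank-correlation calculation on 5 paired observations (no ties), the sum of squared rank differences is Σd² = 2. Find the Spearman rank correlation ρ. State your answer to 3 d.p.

ρ = 1 − 6Σd² / [n(n²−1)] = 1 − 6×2 / (5×24)
  = 1 − 12/120 = 1 − 0.1000 ≈ 0.900

0.900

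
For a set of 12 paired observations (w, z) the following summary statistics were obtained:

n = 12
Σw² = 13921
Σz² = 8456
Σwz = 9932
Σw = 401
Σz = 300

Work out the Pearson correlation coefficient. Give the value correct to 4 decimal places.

r = (nΣwz − ΣwΣz) / √[(nΣw² − (Σw)²)(nΣz² − (Σz)²)]
Numerator: 12×9932 − 401×300 = -1116
Denominator: √[(167052 − 160801)(101472 − 90000)] = √[6251 × 11472] = 8468.2626
r = -1116 / 8468.2626 ≈ -0.1318

-0.1318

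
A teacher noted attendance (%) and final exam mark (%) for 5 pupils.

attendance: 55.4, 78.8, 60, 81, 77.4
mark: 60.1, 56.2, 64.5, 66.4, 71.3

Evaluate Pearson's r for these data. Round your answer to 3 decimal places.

n = 5, Σx = 352.6, Σy = 318.5, Σx² = 25430.36, Σy² = 20423.35, Σxy = 22525.12
nΣxy − ΣxΣy = 112625.6 − 112303.1 = 322.5
nΣx² − (Σx)² = 127151.8 − 124326.76 = 2825.04; nΣy² − (Σy)² = 102116.75 − 101442.25 = 674.5
r = 322.5 / √(2825.04 × 674.5) = 322.5 / 1380.3947 ≈ 0.234

0.234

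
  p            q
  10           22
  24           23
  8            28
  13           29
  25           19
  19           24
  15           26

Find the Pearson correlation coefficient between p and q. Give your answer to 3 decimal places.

n = 7, Σp = 114, Σq = 171, Σp² = 2120, Σq² = 4251, Σpq = 2694
nΣpq − ΣpΣq = 18858 − 19494 = -636
nΣp² − (Σp)² = 14840 − 12996 = 1844; nΣq² − (Σq)² = 29757 − 29241 = 516
r = -636 / √(1844 × 516) = -636 / 975.4507 ≈ -0.652

-0.652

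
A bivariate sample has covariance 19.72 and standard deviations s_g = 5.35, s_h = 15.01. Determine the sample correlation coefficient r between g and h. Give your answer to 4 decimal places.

r = Cov(g,h) / (s_g · s_h) = 19.72 / (5.35 × 15.01)
  = 19.72 / 80.3035 ≈ 0.2456

0.2456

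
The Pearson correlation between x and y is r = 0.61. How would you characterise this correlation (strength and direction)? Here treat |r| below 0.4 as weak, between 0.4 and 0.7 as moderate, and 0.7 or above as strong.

r = 0.61 > 0 so the relationship is positive.
|r| = 0.61, which falls in the moderate range.

moderate positive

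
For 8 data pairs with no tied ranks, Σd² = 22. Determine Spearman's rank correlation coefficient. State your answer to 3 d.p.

0.738

ρ = 1 − 6Σd² / [n(n²−1)] = 1 − 6×22 / (8×63)
  = 1 − 132/504 = 1 − 0.2619 ≈ 0.738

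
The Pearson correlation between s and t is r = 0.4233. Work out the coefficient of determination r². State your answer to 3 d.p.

r² = (0.4233)² = 0.179

0.179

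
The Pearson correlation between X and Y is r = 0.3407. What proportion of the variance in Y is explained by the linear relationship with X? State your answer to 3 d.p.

0.116

r² = (0.3407)² = 0.116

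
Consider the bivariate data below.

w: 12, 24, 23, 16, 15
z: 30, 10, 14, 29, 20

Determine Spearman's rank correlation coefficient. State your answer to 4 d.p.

-0.9000

Rank w: 1, 5, 4, 3, 2
Rank z: 5, 1, 2, 4, 3
d = rank(w) − rank(z): -4, 4, 2, -1, -1; Σd² = 38
ρ = 1 − 6Σd² / [n(n²−1)] = 1 − 6×38 / (5×24) = 1 − 228/120 ≈ -0.9000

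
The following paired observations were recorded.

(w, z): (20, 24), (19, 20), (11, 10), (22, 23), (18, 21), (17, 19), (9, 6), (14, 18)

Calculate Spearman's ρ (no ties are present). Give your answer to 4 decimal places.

Rank w: 7, 6, 2, 8, 5, 4, 1, 3
Rank z: 8, 5, 2, 7, 6, 4, 1, 3
d = rank(w) − rank(z): -1, 1, 0, 1, -1, 0, 0, 0; Σd² = 4
ρ = 1 − 6Σd² / [n(n²−1)] = 1 − 6×4 / (8×63) = 1 − 24/504 ≈ 0.9524

0.9524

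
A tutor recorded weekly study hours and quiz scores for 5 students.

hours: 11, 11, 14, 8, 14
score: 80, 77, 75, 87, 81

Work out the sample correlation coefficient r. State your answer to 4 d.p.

-0.7173

n = 5, Σx = 58, Σy = 400, Σx² = 698, Σy² = 32084, Σxy = 4607
nΣxy − ΣxΣy = 23035 − 23200 = -165
nΣx² − (Σx)² = 3490 − 3364 = 126; nΣy² − (Σy)² = 160420 − 160000 = 420
r = -165 / √(126 × 420) = -165 / 230.0435 ≈ -0.7173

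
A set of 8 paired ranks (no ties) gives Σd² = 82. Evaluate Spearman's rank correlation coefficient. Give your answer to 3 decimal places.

ρ = 1 − 6Σd² / [n(n²−1)] = 1 − 6×82 / (8×63)
  = 1 − 492/504 = 1 − 0.9762 ≈ 0.024

0.024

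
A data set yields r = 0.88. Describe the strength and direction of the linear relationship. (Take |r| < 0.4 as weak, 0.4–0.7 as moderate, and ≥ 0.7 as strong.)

r = 0.88 > 0 so the relationship is positive.
|r| = 0.88, which falls in the strong range.

strong positive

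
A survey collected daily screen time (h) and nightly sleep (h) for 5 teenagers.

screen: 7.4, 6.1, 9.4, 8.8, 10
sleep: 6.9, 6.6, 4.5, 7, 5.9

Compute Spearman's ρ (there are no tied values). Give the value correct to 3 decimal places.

Rank screen: 2, 1, 4, 3, 5
Rank sleep: 4, 3, 1, 5, 2
d = rank(screen) − rank(sleep): -2, -2, 3, -2, 3; Σd² = 30
ρ = 1 − 6Σd² / [n(n²−1)] = 1 − 6×30 / (5×24) = 1 − 180/120 ≈ -0.500

-0.500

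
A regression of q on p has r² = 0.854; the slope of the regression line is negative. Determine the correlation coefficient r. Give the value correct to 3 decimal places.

-0.924

|r| = √0.854 = 0.924
The association is negative, so r = −0.924.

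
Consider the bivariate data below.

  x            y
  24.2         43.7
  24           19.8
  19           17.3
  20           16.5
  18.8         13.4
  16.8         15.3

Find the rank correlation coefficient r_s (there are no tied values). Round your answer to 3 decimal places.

Rank x: 6, 5, 3, 4, 2, 1
Rank y: 6, 5, 4, 3, 1, 2
d = rank(x) − rank(y): 0, 0, -1, 1, 1, -1; Σd² = 4
ρ = 1 − 6Σd² / [n(n²−1)] = 1 − 6×4 / (6×35) = 1 − 24/210 ≈ 0.886

0.886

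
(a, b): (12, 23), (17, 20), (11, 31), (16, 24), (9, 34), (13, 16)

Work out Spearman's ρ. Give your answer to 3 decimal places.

-0.714

Rank a: 3, 6, 2, 5, 1, 4
Rank b: 3, 2, 5, 4, 6, 1
d = rank(a) − rank(b): 0, 4, -3, 1, -5, 3; Σd² = 60
ρ = 1 − 6Σd² / [n(n²−1)] = 1 − 6×60 / (6×35) = 1 − 360/210 ≈ -0.714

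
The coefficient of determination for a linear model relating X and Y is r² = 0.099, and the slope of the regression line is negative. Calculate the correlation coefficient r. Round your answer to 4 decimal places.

|r| = √0.099 = 0.3146
The association is negative, so r = −0.3146.

-0.3146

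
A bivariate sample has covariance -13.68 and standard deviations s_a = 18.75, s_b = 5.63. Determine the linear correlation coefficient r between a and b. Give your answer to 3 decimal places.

-0.130

r = Cov(a,b) / (s_a · s_b) = -13.68 / (18.75 × 5.63)
  = -13.68 / 105.5625 ≈ -0.130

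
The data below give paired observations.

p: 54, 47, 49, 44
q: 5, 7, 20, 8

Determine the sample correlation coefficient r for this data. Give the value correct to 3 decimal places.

n = 4, Σp = 194, Σq = 40, Σp² = 9462, Σq² = 538, Σpq = 1931
nΣpq − ΣpΣq = 7724 − 7760 = -36
nΣp² − (Σp)² = 37848 − 37636 = 212; nΣq² − (Σq)² = 2152 − 1600 = 552
r = -36 / √(212 × 552) = -36 / 342.0877 ≈ -0.105

-0.105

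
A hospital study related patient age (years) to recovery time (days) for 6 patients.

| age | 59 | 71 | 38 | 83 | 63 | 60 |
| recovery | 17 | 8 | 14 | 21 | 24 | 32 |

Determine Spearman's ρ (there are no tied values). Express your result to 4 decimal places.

0.0857

Rank age: 2, 5, 1, 6, 4, 3
Rank recovery: 3, 1, 2, 4, 5, 6
d = rank(age) − rank(recovery): -1, 4, -1, 2, -1, -3; Σd² = 32
ρ = 1 − 6Σd² / [n(n²−1)] = 1 − 6×32 / (6×35) = 1 − 192/210 ≈ 0.0857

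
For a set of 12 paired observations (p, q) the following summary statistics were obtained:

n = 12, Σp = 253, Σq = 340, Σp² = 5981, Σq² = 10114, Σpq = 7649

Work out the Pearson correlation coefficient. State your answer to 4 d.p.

r = (nΣpq − ΣpΣq) / √[(nΣp² − (Σp)²)(nΣq² − (Σq)²)]
Numerator: 12×7649 − 253×340 = 5768
Denominator: √[(71772 − 64009)(121368 − 115600)] = √[7763 × 5768] = 6691.5607
r = 5768 / 6691.5607 ≈ 0.8620

0.8620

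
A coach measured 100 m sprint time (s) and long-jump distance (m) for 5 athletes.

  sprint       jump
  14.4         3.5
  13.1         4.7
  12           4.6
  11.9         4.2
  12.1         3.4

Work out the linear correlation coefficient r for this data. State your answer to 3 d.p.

-0.306

n = 5, Σx = 63.5, Σy = 20.4, Σx² = 810.99, Σy² = 84.7, Σxy = 258.29
nΣxy − ΣxΣy = 1291.45 − 1295.4 = -3.95
nΣx² − (Σx)² = 4054.95 − 4032.25 = 22.7; nΣy² − (Σy)² = 423.5 − 416.16 = 7.34
r = -3.95 / √(22.7 × 7.34) = -3.95 / 12.9081 ≈ -0.306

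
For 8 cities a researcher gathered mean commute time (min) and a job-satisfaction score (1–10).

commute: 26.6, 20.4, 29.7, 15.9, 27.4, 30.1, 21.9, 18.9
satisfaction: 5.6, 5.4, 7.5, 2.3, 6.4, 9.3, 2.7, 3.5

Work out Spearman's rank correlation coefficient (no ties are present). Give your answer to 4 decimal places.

Rank commute: 5, 3, 7, 1, 6, 8, 4, 2
Rank satisfaction: 5, 4, 7, 1, 6, 8, 2, 3
d = rank(commute) − rank(satisfaction): 0, -1, 0, 0, 0, 0, 2, -1; Σd² = 6
ρ = 1 − 6Σd² / [n(n²−1)] = 1 − 6×6 / (8×63) = 1 − 36/504 ≈ 0.9286

0.9286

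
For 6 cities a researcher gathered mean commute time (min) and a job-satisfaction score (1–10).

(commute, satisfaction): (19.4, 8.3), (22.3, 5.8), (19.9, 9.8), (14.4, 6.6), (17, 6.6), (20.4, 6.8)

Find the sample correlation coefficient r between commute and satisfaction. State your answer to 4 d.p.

n = 6, Σx = 113.4, Σy = 43.9, Σx² = 2182.18, Σy² = 331.93, Σxy = 831.34
nΣxy − ΣxΣy = 4988.04 − 4978.26 = 9.78
nΣx² − (Σx)² = 13093.08 − 12859.56 = 233.52; nΣy² − (Σy)² = 1991.58 − 1927.21 = 64.37
r = 9.78 / √(233.52 × 64.37) = 9.78 / 122.6038 ≈ 0.0798

0.0798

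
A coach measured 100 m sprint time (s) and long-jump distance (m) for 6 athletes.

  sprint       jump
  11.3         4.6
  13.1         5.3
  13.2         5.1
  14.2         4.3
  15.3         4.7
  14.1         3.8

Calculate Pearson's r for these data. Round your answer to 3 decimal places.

n = 6, Σx = 81.2, Σy = 27.8, Σx² = 1108.08, Σy² = 130.28, Σxy = 375.28
nΣxy − ΣxΣy = 2251.68 − 2257.36 = -5.68
nΣx² − (Σx)² = 6648.48 − 6593.44 = 55.04; nΣy² − (Σy)² = 781.68 − 772.84 = 8.84
r = -5.68 / √(55.04 × 8.84) = -5.68 / 22.0580 ≈ -0.258

-0.258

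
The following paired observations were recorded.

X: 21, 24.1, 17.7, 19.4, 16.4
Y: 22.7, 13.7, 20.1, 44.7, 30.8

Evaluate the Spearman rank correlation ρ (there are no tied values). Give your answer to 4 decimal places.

Rank X: 4, 5, 2, 3, 1
Rank Y: 3, 1, 2, 5, 4
d = rank(X) − rank(Y): 1, 4, 0, -2, -3; Σd² = 30
ρ = 1 − 6Σd² / [n(n²−1)] = 1 − 6×30 / (5×24) = 1 − 180/120 ≈ -0.5000

-0.5000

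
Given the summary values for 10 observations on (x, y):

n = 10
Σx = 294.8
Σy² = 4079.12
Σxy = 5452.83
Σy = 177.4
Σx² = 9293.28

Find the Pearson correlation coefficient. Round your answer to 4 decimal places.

0.2977

r = (nΣxy − ΣxΣy) / √[(nΣx² − (Σx)²)(nΣy² − (Σy)²)]
Numerator: 10×5452.83 − 294.8×177.4 = 2230.78
Denominator: √[(92932.8 − 86907.04)(40791.2 − 31470.76)] = √[6025.76 × 9320.44] = 7494.1800
r = 2230.78 / 7494.1800 ≈ 0.2977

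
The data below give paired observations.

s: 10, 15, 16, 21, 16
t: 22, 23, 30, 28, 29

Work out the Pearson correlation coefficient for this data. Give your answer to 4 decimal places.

0.6625

n = 5, Σs = 78, Σt = 132, Σs² = 1278, Σt² = 3538, Σst = 2097
nΣst − ΣsΣt = 10485 − 10296 = 189
nΣs² − (Σs)² = 6390 − 6084 = 306; nΣt² − (Σt)² = 17690 − 17424 = 266
r = 189 / √(306 × 266) = 189 / 285.2998 ≈ 0.6625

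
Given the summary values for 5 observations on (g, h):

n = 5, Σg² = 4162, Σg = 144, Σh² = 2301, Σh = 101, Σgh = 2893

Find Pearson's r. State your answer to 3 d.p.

-0.254

r = (nΣgh − ΣgΣh) / √[(nΣg² − (Σg)²)(nΣh² − (Σh)²)]
Numerator: 5×2893 − 144×101 = -79
Denominator: √[(20810 − 20736)(11505 − 10201)] = √[74 × 1304] = 310.6381
r = -79 / 310.6381 ≈ -0.254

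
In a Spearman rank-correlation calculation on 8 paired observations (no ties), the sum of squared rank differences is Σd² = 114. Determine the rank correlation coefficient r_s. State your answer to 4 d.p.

-0.3571

ρ = 1 − 6Σd² / [n(n²−1)] = 1 − 6×114 / (8×63)
  = 1 − 684/504 = 1 − 1.35714 ≈ -0.3571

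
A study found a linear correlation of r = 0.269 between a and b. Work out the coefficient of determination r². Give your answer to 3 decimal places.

0.072

r² = (0.269)² = 0.072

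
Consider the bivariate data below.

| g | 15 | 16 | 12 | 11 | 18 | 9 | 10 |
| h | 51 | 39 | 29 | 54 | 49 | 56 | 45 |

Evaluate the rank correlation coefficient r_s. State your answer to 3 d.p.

Rank g: 5, 6, 4, 3, 7, 1, 2
Rank h: 5, 2, 1, 6, 4, 7, 3
d = rank(g) − rank(h): 0, 4, 3, -3, 3, -6, -1; Σd² = 80
ρ = 1 − 6Σd² / [n(n²−1)] = 1 − 6×80 / (7×48) = 1 − 480/336 ≈ -0.429

-0.429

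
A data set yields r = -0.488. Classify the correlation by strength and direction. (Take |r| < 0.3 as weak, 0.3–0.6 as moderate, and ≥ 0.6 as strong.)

r = -0.488 < 0 so the relationship is negative.
|r| = 0.488, which falls in the moderate range.

moderate negative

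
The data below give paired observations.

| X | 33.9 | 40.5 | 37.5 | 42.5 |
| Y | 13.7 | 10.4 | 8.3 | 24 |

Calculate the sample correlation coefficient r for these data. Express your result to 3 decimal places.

0.509

n = 4, ΣX = 154.4, ΣY = 56.4, ΣX² = 6001.96, ΣY² = 940.74, ΣXY = 2216.88
nΣXY − ΣXΣY = 8867.52 − 8708.16 = 159.36
nΣX² − (ΣX)² = 24007.84 − 23839.36 = 168.48; nΣY² − (ΣY)² = 3762.96 − 3180.96 = 582
r = 159.36 / √(168.48 × 582) = 159.36 / 313.1379 ≈ 0.509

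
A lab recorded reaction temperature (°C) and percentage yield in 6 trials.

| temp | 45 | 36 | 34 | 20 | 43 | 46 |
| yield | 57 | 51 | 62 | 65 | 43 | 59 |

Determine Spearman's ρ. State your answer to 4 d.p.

-0.4857

Rank temp: 5, 3, 2, 1, 4, 6
Rank yield: 3, 2, 5, 6, 1, 4
d = rank(temp) − rank(yield): 2, 1, -3, -5, 3, 2; Σd² = 52
ρ = 1 − 6Σd² / [n(n²−1)] = 1 − 6×52 / (6×35) = 1 − 312/210 ≈ -0.4857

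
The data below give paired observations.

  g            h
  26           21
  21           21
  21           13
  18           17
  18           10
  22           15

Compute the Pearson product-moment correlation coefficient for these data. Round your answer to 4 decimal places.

0.5975

n = 6, Σg = 126, Σh = 97, Σg² = 2690, Σh² = 1665, Σgh = 2076
nΣgh − ΣgΣh = 12456 − 12222 = 234
nΣg² − (Σg)² = 16140 − 15876 = 264; nΣh² − (Σh)² = 9990 − 9409 = 581
r = 234 / √(264 × 581) = 234 / 391.6427 ≈ 0.5975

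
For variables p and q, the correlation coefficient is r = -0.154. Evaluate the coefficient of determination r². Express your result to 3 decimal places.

0.024

r² = (-0.154)² = 0.024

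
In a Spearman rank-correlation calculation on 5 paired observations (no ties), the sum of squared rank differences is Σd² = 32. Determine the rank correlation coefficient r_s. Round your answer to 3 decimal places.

ρ = 1 − 6Σd² / [n(n²−1)] = 1 − 6×32 / (5×24)
  = 1 − 192/120 = 1 − 1.6000 ≈ -0.600

-0.600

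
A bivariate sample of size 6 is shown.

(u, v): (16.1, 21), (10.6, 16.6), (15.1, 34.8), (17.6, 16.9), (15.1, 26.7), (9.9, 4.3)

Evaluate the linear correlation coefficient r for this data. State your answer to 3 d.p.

0.565

n = 6, Σu = 84.4, Σv = 120.3, Σu² = 1235.36, Σv² = 2944.59, Σuv = 1782.72
nΣuv − ΣuΣv = 10696.32 − 10153.32 = 543
nΣu² − (Σu)² = 7412.16 − 7123.36 = 288.8; nΣv² − (Σv)² = 17667.54 − 14472.09 = 3195.45
r = 543 / √(288.8 × 3195.45) = 543 / 960.6487 ≈ 0.565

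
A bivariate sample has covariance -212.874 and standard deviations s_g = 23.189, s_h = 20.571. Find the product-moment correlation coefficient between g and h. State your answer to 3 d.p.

r = Cov(g,h) / (s_g · s_h) = -212.874 / (23.189 × 20.571)
  = -212.874 / 477.0209 ≈ -0.446

-0.446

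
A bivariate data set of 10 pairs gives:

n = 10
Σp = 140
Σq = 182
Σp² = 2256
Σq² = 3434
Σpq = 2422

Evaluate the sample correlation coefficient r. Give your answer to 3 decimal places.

r = (nΣpq − ΣpΣq) / √[(nΣp² − (Σp)²)(nΣq² − (Σq)²)]
Numerator: 10×2422 − 140×182 = -1260
Denominator: √[(22560 − 19600)(34340 − 33124)] = √[2960 × 1216] = 1897.1979
r = -1260 / 1897.1979 ≈ -0.664

-0.664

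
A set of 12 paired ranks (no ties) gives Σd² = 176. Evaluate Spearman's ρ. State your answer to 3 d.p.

ρ = 1 − 6Σd² / [n(n²−1)] = 1 − 6×176 / (12×143)
  = 1 − 1056/1716 = 1 − 0.6154 ≈ 0.385

0.385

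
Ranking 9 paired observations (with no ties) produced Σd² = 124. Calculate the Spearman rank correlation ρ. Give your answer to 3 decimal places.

ρ = 1 − 6Σd² / [n(n²−1)] = 1 − 6×124 / (9×80)
  = 1 − 744/720 = 1 − 1.0333 ≈ -0.033

-0.033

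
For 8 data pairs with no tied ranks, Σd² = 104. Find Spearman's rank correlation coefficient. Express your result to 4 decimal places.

ρ = 1 − 6Σd² / [n(n²−1)] = 1 − 6×104 / (8×63)
  = 1 − 624/504 = 1 − 1.23810 ≈ -0.2381

-0.2381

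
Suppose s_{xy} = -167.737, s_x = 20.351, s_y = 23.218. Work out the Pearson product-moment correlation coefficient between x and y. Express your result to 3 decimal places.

r = Cov(x,y) / (s_x · s_y) = -167.737 / (20.351 × 23.218)
  = -167.737 / 472.5095 ≈ -0.355

-0.355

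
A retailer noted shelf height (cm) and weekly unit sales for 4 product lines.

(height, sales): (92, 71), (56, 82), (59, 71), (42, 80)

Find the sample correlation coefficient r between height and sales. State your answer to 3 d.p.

-0.678

n = 4, Σx = 249, Σy = 304, Σx² = 16845, Σy² = 23206, Σxy = 18673
nΣxy − ΣxΣy = 74692 − 75696 = -1004
nΣx² − (Σx)² = 67380 − 62001 = 5379; nΣy² − (Σy)² = 92824 − 92416 = 408
r = -1004 / √(5379 × 408) = -1004 / 1481.4290 ≈ -0.678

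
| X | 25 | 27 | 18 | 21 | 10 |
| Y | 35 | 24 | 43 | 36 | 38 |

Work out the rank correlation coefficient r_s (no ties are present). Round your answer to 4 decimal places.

-0.9000

Rank X: 4, 5, 2, 3, 1
Rank Y: 2, 1, 5, 3, 4
d = rank(X) − rank(Y): 2, 4, -3, 0, -3; Σd² = 38
ρ = 1 − 6Σd² / [n(n²−1)] = 1 − 6×38 / (5×24) = 1 − 228/120 ≈ -0.9000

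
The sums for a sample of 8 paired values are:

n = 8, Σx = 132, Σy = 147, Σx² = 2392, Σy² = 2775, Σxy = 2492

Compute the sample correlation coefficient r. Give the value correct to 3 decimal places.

r = (nΣxy − ΣxΣy) / √[(nΣx² − (Σx)²)(nΣy² − (Σy)²)]
Numerator: 8×2492 − 132×147 = 532
Denominator: √[(19136 − 17424)(22200 − 21609)] = √[1712 × 591] = 1005.8787
r = 532 / 1005.8787 ≈ 0.529

0.529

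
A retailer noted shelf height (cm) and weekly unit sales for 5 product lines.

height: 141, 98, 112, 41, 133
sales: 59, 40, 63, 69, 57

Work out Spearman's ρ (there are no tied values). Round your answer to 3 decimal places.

Rank height: 5, 2, 3, 1, 4
Rank sales: 3, 1, 4, 5, 2
d = rank(height) − rank(sales): 2, 1, -1, -4, 2; Σd² = 26
ρ = 1 − 6Σd² / [n(n²−1)] = 1 − 6×26 / (5×24) = 1 − 156/120 ≈ -0.300

-0.300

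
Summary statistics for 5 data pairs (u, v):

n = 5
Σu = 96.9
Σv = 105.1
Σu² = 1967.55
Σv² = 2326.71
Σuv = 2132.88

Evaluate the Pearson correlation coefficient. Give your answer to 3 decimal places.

0.936

r = (nΣuv − ΣuΣv) / √[(nΣu² − (Σu)²)(nΣv² − (Σv)²)]
Numerator: 5×2132.88 − 96.9×105.1 = 480.21
Denominator: √[(9837.75 − 9389.61)(11633.55 − 11046.01)] = √[448.14 × 587.54] = 513.1278
r = 480.21 / 513.1278 ≈ 0.936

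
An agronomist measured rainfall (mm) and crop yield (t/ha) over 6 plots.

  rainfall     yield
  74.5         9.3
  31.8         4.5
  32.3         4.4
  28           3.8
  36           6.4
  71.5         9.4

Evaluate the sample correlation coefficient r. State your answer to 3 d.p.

0.968

n = 6, Σx = 274.1, Σy = 37.8, Σx² = 14797.03, Σy² = 269.86, Σxy = 1986.97
nΣxy − ΣxΣy = 11921.82 − 10360.98 = 1560.84
nΣx² − (Σx)² = 88782.18 − 75130.81 = 13651.37; nΣy² − (Σy)² = 1619.16 − 1428.84 = 190.32
r = 1560.84 / √(13651.37 × 190.32) = 1560.84 / 1611.8712 ≈ 0.968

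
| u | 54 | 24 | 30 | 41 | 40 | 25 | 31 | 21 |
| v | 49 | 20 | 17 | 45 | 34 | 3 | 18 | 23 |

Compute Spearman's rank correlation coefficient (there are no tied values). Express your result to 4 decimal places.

0.6190

Rank u: 8, 2, 4, 7, 6, 3, 5, 1
Rank v: 8, 4, 2, 7, 6, 1, 3, 5
d = rank(u) − rank(v): 0, -2, 2, 0, 0, 2, 2, -4; Σd² = 32
ρ = 1 − 6Σd² / [n(n²−1)] = 1 − 6×32 / (8×63) = 1 − 192/504 ≈ 0.6190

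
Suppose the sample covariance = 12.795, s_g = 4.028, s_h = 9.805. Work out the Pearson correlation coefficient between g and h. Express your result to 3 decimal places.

r = Cov(g,h) / (s_g · s_h) = 12.795 / (4.028 × 9.805)
  = 12.795 / 39.4945 ≈ 0.324

0.324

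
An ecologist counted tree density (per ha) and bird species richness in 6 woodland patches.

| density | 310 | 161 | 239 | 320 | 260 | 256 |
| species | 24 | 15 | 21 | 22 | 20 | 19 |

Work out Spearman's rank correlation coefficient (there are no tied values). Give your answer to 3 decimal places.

0.771

Rank density: 5, 1, 2, 6, 4, 3
Rank species: 6, 1, 4, 5, 3, 2
d = rank(density) − rank(species): -1, 0, -2, 1, 1, 1; Σd² = 8
ρ = 1 − 6Σd² / [n(n²−1)] = 1 − 6×8 / (6×35) = 1 − 48/210 ≈ 0.771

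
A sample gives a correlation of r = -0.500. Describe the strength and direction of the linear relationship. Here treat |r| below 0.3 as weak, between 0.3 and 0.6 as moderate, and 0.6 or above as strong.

moderate negative

r = -0.500 < 0 so the relationship is negative.
|r| = 0.500, which falls in the moderate range.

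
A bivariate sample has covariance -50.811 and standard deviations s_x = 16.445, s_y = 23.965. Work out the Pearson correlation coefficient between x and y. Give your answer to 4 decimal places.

r = Cov(x,y) / (s_x · s_y) = -50.811 / (16.445 × 23.965)
  = -50.811 / 394.1044 ≈ -0.1289

-0.1289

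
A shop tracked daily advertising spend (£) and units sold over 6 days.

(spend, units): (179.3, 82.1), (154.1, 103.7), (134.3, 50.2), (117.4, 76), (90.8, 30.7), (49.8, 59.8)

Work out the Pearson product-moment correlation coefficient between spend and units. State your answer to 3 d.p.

0.581

n = 6, Σx = 725.7, Σy = 402.5, Σx² = 98439.23, Σy² = 30308.67, Σxy = 52130.56
nΣxy − ΣxΣy = 312783.36 − 292094.25 = 20689.11
nΣx² − (Σx)² = 590635.38 − 526640.49 = 63994.89; nΣy² − (Σy)² = 181852.02 − 162006.25 = 19845.77
r = 20689.11 / √(63994.89 × 19845.77) = 20689.11 / 35637.4504 ≈ 0.581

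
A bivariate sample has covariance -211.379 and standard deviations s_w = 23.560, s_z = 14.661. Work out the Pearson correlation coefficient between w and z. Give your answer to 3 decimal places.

r = Cov(w,z) / (s_w · s_z) = -211.379 / (23.560 × 14.661)
  = -211.379 / 345.4132 ≈ -0.612

-0.612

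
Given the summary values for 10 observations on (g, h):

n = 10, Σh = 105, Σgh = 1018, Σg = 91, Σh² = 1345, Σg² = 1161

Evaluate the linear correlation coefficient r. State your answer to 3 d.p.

0.220

r = (nΣgh − ΣgΣh) / √[(nΣg² − (Σg)²)(nΣh² − (Σh)²)]
Numerator: 10×1018 − 91×105 = 625
Denominator: √[(11610 − 8281)(13450 − 11025)] = √[3329 × 2425] = 2841.2717
r = 625 / 2841.2717 ≈ 0.220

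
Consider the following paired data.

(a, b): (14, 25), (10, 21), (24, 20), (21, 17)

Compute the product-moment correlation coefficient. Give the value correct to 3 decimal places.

n = 4, Σa = 69, Σb = 83, Σa² = 1313, Σb² = 1755, Σab = 1397
nΣab − ΣaΣb = 5588 − 5727 = -139
nΣa² − (Σa)² = 5252 − 4761 = 491; nΣb² − (Σb)² = 7020 − 6889 = 131
r = -139 / √(491 × 131) = -139 / 253.6159 ≈ -0.548

-0.548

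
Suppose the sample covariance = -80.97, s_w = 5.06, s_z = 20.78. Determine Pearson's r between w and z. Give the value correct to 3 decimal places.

r = Cov(w,z) / (s_w · s_z) = -80.97 / (5.06 × 20.78)
  = -80.97 / 105.1468 ≈ -0.770

-0.770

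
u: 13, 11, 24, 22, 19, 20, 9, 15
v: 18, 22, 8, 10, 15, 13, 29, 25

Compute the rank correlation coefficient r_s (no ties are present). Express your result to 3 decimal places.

Rank u: 3, 2, 8, 7, 5, 6, 1, 4
Rank v: 5, 6, 1, 2, 4, 3, 8, 7
d = rank(u) − rank(v): -2, -4, 7, 5, 1, 3, -7, -3; Σd² = 162
ρ = 1 − 6Σd² / [n(n²−1)] = 1 − 6×162 / (8×63) = 1 − 972/504 ≈ -0.929

-0.929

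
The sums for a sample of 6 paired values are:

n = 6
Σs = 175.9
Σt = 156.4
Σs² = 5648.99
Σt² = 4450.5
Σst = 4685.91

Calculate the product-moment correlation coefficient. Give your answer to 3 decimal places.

r = (nΣst − ΣsΣt) / √[(nΣs² − (Σs)²)(nΣt² − (Σt)²)]
Numerator: 6×4685.91 − 175.9×156.4 = 604.7
Denominator: √[(33893.94 − 30940.81)(26703 − 24460.96)] = √[2953.13 × 2242.04] = 2573.1373
r = 604.7 / 2573.1373 ≈ 0.235

0.235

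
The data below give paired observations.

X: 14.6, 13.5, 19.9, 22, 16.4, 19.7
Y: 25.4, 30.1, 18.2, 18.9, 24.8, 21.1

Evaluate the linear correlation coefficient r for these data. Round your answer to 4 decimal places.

-0.9411

n = 6, ΣX = 106.1, ΣY = 138.5, ΣX² = 1932.47, ΣY² = 3299.87, ΣXY = 2377.56
nΣXY − ΣXΣY = 14265.36 − 14694.85 = -429.49
nΣX² − (ΣX)² = 11594.82 − 11257.21 = 337.61; nΣY² − (ΣY)² = 19799.22 − 19182.25 = 616.97
r = -429.49 / √(337.61 × 616.97) = -429.49 / 456.3937 ≈ -0.9411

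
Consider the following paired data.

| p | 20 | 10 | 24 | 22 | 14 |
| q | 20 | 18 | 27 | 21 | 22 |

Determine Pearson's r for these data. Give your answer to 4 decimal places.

n = 5, Σp = 90, Σq = 108, Σp² = 1756, Σq² = 2378, Σpq = 1998
nΣpq − ΣpΣq = 9990 − 9720 = 270
nΣp² − (Σp)² = 8780 − 8100 = 680; nΣq² − (Σq)² = 11890 − 11664 = 226
r = 270 / √(680 × 226) = 270 / 392.0204 ≈ 0.6887

0.6887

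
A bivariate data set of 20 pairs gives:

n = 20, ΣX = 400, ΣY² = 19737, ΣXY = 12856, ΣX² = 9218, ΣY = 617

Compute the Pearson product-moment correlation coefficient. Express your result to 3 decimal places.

r = (nΣXY − ΣXΣY) / √[(nΣX² − (ΣX)²)(nΣY² − (ΣY)²)]
Numerator: 20×12856 − 400×617 = 10320
Denominator: √[(184360 − 160000)(394740 − 380689)] = √[24360 × 14051] = 18500.8746
r = 10320 / 18500.8746 ≈ 0.558

0.558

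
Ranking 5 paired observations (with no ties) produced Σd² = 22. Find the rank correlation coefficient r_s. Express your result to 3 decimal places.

-0.100

ρ = 1 − 6Σd² / [n(n²−1)] = 1 − 6×22 / (5×24)
  = 1 − 132/120 = 1 − 1.1000 ≈ -0.100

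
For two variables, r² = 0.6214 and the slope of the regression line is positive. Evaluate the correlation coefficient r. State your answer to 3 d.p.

0.788

|r| = √0.6214 = 0.788
The association is positive, so r = 0.788.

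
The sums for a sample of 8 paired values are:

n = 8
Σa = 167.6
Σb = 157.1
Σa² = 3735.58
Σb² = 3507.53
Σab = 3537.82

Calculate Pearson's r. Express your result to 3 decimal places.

r = (nΣab − ΣaΣb) / √[(nΣa² − (Σa)²)(nΣb² − (Σb)²)]
Numerator: 8×3537.82 − 167.6×157.1 = 1972.6
Denominator: √[(29884.64 − 28089.76)(28060.24 − 24680.41)] = √[1794.88 × 3379.83] = 2463.0041
r = 1972.6 / 2463.0041 ≈ 0.801

0.801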